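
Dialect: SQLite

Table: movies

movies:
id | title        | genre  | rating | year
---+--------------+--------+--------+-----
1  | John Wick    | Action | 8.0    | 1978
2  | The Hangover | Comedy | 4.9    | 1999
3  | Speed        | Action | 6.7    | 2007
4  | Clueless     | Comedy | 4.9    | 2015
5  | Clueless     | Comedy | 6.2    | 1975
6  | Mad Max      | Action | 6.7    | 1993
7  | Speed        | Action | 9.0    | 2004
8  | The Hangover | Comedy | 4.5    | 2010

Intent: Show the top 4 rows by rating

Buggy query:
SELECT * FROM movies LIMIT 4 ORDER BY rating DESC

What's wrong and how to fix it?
Bug: ORDER BY cannot follow LIMIT; LIMIT is the final clause

Fix: Swap the clauses: ORDER BY first, then LIMIT

Corrected query:
SELECT * FROM movies ORDER BY rating DESC LIMIT 4

Result:
id | title     | genre  | rating | year
---+-----------+--------+--------+-----
7  | Speed     | Action | 9      | 2004
1  | John Wick | Action | 8      | 1978
3  | Speed     | Action | 6.7    | 2007
6  | Mad Max   | Action | 6.7    | 1993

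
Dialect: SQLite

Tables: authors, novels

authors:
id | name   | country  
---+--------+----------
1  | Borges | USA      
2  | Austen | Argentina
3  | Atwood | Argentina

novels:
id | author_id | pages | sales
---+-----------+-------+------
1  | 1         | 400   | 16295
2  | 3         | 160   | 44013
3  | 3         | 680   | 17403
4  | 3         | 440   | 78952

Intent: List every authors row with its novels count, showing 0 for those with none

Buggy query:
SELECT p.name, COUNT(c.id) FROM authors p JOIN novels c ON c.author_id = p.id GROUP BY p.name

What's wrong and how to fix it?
Bug: INNER JOIN drops authors rows that have no matching novels rows

Fix: Use LEFT JOIN so parents without children still appear (COUNT(c.id) gives 0)

Corrected query:
SELECT p.name, COUNT(c.id) FROM authors p LEFT JOIN novels c ON c.author_id = p.id GROUP BY p.name

Result:
name   | COUNT(c.id)
-------+------------
Atwood | 3          
Austen | 0          
Borges | 1          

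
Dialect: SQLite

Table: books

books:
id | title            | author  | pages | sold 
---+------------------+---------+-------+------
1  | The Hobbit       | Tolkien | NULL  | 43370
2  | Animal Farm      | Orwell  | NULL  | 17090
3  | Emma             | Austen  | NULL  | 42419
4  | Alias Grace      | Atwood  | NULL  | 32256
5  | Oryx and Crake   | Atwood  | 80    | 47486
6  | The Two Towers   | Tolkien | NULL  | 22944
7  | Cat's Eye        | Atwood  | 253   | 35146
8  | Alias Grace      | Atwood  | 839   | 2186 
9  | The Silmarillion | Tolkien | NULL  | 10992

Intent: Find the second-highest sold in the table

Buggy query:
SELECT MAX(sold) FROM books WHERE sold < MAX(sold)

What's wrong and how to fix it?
Bug: MAX(sold) on the right of the comparison is an aggregate-in-WHERE error

Fix: Compute the overall MAX in a subquery, then take MAX of rows below it

Corrected query:
SELECT MAX(sold) FROM books WHERE sold < (SELECT MAX(sold) FROM books)

Result:
MAX(sold)
---------
43370    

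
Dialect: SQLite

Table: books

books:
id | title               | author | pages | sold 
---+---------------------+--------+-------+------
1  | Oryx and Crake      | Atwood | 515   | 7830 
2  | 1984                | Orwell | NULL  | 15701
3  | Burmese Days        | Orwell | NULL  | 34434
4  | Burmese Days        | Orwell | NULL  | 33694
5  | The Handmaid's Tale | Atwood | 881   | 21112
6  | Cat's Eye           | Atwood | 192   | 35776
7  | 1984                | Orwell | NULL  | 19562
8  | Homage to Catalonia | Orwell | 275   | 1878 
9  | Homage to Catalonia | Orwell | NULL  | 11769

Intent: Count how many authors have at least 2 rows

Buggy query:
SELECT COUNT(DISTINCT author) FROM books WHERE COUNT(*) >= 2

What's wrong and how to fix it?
Bug: COUNT(*) cannot appear in WHERE; the per-group count doesn't exist yet

Fix: Group first with HAVING COUNT(*) >= 2, then COUNT the resulting groups

Corrected query:
SELECT COUNT(*) FROM (SELECT author FROM books GROUP BY author HAVING COUNT(*) >= 2)

Result:
COUNT(*)
--------
2       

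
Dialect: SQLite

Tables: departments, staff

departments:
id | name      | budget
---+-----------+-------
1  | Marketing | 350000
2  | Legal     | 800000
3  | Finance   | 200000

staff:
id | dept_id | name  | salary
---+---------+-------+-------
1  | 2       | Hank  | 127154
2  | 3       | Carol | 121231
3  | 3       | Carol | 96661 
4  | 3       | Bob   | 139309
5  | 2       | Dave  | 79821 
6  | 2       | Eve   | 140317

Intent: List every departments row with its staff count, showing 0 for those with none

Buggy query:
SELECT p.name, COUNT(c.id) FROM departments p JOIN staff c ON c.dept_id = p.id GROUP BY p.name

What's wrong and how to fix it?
Bug: An inner join excludes parents with zero children

Fix: Use LEFT JOIN so parents without children still appear (COUNT(c.id) gives 0)

Corrected query:
SELECT p.name, COUNT(c.id) FROM departments p LEFT JOIN staff c ON c.dept_id = p.id GROUP BY p.name

Result:
name      | COUNT(c.id)
----------+------------
Finance   | 3          
Legal     | 3          
Marketing | 0          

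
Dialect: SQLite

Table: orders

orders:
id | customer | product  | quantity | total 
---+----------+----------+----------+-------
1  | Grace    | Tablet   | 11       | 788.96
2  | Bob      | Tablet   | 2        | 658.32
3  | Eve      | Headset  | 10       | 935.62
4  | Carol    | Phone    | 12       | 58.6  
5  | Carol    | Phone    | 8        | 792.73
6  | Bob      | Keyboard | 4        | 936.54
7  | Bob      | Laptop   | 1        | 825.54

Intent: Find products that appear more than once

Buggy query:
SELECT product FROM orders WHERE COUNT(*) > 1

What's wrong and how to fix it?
Bug: WHERE can't reference COUNT(*); aggregates are computed after WHERE

Fix: Group first, then use HAVING for the count condition

Corrected query:
SELECT product FROM orders GROUP BY product HAVING COUNT(*) > 1

Result:
product
-------
Phone  
Tablet 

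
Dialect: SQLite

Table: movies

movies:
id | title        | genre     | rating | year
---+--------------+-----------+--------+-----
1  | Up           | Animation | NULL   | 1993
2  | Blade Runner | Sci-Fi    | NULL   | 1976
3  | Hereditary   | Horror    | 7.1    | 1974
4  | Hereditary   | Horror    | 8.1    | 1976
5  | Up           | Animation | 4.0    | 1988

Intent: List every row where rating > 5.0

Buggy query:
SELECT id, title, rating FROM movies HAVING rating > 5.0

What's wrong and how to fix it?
Bug: HAVING filters the output of aggregation, but this query has no GROUP BY and no aggregate functions, so SQLite rejects it (HAVING clause on a non-aggregate query); the condition here is per row

Fix: Replace HAVING with WHERE since the condition applies to individual rows

Corrected query:
SELECT id, title, rating FROM movies WHERE rating > 5.0

Result:
id | title      | rating
---+------------+-------
3  | Hereditary | 7.1   
4  | Hereditary | 8.1   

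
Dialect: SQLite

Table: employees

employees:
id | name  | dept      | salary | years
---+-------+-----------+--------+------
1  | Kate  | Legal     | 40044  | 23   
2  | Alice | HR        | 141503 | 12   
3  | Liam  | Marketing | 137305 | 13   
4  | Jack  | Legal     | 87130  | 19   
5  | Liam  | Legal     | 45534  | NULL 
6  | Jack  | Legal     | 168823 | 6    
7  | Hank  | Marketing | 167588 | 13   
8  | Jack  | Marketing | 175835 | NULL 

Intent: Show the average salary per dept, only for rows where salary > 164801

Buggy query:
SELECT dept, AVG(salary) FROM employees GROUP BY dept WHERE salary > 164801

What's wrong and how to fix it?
Bug: Row-level WHERE must come before GROUP BY in the clause order

Fix: Move the WHERE clause before GROUP BY

Corrected query:
SELECT dept, AVG(salary) FROM employees WHERE salary > 164801 GROUP BY dept

Result:
dept      | AVG(salary)
----------+------------
Legal     | 168823     
Marketing | 171711.5   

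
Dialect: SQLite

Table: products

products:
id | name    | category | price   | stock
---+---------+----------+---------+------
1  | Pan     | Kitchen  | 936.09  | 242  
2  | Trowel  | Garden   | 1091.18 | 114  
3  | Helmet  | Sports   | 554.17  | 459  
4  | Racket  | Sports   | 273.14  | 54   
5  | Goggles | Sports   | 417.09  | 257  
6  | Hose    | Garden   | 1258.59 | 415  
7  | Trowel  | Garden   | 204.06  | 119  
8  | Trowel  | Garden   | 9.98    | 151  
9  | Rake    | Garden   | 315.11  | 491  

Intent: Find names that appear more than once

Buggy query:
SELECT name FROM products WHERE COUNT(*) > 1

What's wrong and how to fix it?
Bug: WHERE can't reference COUNT(*); aggregates are computed after WHERE

Fix: Group first, then use HAVING for the count condition

Corrected query:
SELECT name FROM products GROUP BY name HAVING COUNT(*) > 1

Result:
name  
------
Trowel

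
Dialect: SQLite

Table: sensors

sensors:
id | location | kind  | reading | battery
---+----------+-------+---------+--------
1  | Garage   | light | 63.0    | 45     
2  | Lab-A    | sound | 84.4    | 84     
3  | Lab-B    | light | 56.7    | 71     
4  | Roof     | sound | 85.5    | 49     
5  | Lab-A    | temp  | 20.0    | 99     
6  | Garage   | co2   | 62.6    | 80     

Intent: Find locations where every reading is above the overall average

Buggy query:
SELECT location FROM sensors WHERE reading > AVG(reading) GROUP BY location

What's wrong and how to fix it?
Bug: AVG() is an aggregate; it can't sit directly in WHERE

Fix: Compute the overall average in a scalar subquery and compare each group's MIN against it in HAVING

Corrected query:
SELECT location FROM sensors GROUP BY location HAVING MIN(reading) > (SELECT AVG(reading) FROM sensors)

Result:
location
--------
Garage  
Roof    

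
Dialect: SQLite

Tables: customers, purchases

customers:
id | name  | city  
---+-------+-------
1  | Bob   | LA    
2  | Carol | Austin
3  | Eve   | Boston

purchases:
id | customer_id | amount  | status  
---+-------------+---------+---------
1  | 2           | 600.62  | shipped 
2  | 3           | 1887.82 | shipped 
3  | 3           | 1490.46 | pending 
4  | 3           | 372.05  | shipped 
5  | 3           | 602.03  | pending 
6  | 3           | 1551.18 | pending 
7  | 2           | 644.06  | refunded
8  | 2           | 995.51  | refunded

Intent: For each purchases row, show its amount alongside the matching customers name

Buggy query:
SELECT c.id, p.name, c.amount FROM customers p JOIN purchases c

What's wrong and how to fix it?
Bug: Missing join condition: each purchases row is matched to all customers rows instead of just its own

Fix: Add ON c.customer_id = p.id to the JOIN

Corrected query:
SELECT c.id, p.name, c.amount FROM customers p JOIN purchases c ON c.customer_id = p.id

Result:
id | name  | amount 
---+-------+--------
1  | Carol | 600.62 
2  | Eve   | 1887.82
3  | Eve   | 1490.46
4  | Eve   | 372.05 
5  | Eve   | 602.03 
6  | Eve   | 1551.18
7  | Carol | 644.06 
8  | Carol | 995.51 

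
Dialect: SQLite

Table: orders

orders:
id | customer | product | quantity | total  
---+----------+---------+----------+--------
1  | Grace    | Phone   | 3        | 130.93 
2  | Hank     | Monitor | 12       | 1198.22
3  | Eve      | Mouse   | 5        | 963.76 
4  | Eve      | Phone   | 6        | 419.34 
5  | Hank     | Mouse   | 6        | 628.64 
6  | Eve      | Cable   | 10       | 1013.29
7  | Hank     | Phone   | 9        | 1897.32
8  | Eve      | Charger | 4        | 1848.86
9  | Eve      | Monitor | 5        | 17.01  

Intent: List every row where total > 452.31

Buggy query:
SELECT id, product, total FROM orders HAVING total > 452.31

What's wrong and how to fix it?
Bug: HAVING filters the output of aggregation, but this query has no GROUP BY and no aggregate functions, so SQLite rejects it (HAVING clause on a non-aggregate query); the condition here is per row

Fix: Use WHERE for row-level filtering

Corrected query:
SELECT id, product, total FROM orders WHERE total > 452.31

Result:
id | product | total  
---+---------+--------
2  | Monitor | 1198.22
3  | Mouse   | 963.76 
5  | Mouse   | 628.64 
6  | Cable   | 1013.29
7  | Phone   | 1897.32
8  | Charger | 1848.86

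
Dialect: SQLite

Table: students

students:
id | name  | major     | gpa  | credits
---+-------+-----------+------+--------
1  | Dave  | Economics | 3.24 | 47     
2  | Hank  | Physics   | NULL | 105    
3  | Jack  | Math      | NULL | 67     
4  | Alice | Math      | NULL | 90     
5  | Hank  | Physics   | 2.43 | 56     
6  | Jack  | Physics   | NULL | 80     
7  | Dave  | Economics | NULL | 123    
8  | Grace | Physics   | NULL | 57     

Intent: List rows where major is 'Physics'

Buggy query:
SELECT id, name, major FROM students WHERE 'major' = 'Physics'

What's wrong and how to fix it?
Bug: 'major' in single quotes is a string literal, not the column; the comparison is literal-vs-literal and never true

Fix: Remove the quotes around the column name (or use double quotes for an identifier)

Corrected query:
SELECT id, name, major FROM students WHERE major = 'Physics'

Result:
id | name  | major  
---+-------+--------
2  | Hank  | Physics
5  | Hank  | Physics
6  | Jack  | Physics
8  | Grace | Physics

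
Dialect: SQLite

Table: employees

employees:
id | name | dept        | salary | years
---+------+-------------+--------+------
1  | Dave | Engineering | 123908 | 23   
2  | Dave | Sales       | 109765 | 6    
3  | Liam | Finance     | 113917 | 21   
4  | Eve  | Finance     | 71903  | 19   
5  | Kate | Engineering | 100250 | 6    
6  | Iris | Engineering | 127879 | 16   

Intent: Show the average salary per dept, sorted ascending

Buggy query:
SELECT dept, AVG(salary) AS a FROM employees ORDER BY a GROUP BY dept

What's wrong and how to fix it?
Bug: GROUP BY must precede ORDER BY

Fix: Reorder: SELECT … FROM … GROUP BY … ORDER BY …

Corrected query:
SELECT dept, AVG(salary) AS a FROM employees GROUP BY dept ORDER BY a

Result:
dept        | a            
------------+--------------
Finance     | 92910        
Sales       | 109765       
Engineering | 117345.666667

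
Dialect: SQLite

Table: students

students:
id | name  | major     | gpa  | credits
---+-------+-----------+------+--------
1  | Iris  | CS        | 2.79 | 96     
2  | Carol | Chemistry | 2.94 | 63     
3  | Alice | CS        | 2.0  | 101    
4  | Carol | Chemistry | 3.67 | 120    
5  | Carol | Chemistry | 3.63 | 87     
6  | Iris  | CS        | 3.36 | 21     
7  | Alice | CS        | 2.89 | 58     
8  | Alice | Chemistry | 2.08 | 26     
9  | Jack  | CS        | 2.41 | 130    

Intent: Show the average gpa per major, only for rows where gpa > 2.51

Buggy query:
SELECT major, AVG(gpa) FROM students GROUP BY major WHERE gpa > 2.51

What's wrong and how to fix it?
Bug: Row-level WHERE must come before GROUP BY in the clause order

Fix: Move the WHERE clause before GROUP BY

Corrected query:
SELECT major, AVG(gpa) FROM students WHERE gpa > 2.51 GROUP BY major

Result:
major     | AVG(gpa)
----------+---------
CS        | 3.013333
Chemistry | 3.413333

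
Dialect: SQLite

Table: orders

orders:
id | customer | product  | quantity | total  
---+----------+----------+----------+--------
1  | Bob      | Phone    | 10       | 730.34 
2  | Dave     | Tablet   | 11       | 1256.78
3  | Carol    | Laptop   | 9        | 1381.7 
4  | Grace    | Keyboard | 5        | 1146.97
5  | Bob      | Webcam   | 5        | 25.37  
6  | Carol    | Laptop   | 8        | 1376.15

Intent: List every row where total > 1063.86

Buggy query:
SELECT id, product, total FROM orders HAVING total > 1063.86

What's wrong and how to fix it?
Bug: This is a non-aggregate query (no GROUP BY, no aggregates), so in SQLite the HAVING clause is invalid here; a row-level condition belongs in WHERE

Fix: Use WHERE for row-level filtering

Corrected query:
SELECT id, product, total FROM orders WHERE total > 1063.86

Result:
id | product  | total  
---+----------+--------
2  | Tablet   | 1256.78
3  | Laptop   | 1381.7 
4  | Keyboard | 1146.97
6  | Laptop   | 1376.15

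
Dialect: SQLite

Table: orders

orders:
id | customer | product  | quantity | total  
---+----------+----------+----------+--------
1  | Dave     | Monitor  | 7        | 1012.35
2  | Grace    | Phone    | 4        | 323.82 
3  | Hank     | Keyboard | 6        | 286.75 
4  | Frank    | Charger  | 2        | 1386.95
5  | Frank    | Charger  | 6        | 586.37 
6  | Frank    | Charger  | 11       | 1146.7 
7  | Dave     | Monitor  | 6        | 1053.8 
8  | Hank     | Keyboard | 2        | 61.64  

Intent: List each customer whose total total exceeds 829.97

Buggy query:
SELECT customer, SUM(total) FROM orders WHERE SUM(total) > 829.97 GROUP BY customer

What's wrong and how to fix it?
Bug: WHERE runs before GROUP BY, so aggregates aren't available there

Fix: Use HAVING (which filters groups after aggregation) instead of WHERE

Corrected query:
SELECT customer, SUM(total) FROM orders GROUP BY customer HAVING SUM(total) > 829.97

Result:
customer | SUM(total)
---------+-----------
Dave     | 2066.15   
Frank    | 3120.02   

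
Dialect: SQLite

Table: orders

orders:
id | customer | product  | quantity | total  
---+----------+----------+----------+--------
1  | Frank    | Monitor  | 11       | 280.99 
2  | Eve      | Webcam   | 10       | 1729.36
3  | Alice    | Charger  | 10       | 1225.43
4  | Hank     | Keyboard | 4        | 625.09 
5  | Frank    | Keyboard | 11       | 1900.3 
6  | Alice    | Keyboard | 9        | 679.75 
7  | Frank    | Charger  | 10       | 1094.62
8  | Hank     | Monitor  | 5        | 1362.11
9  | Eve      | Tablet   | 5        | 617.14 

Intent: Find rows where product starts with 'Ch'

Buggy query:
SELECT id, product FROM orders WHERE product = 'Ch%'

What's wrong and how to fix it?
Bug: Wildcards only work with LIKE; '=' treats '%' as a literal character

Fix: Use LIKE for wildcard pattern matching

Corrected query:
SELECT id, product FROM orders WHERE product LIKE 'Ch%'

Result:
id | product
---+--------
3  | Charger
7  | Charger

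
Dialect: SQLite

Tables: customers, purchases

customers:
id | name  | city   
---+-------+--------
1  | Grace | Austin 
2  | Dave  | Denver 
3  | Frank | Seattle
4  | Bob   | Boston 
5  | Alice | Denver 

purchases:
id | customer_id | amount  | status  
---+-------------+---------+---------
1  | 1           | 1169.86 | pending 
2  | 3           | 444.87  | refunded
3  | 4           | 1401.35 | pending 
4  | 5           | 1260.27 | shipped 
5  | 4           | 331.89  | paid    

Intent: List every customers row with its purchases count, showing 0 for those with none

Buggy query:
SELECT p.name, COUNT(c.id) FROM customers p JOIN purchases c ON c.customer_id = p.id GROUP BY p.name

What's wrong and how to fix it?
Bug: INNER JOIN drops customers rows that have no matching purchases rows

Fix: Use LEFT JOIN so parents without children still appear (COUNT(c.id) gives 0)

Corrected query:
SELECT p.name, COUNT(c.id) FROM customers p LEFT JOIN purchases c ON c.customer_id = p.id GROUP BY p.name

Result:
name  | COUNT(c.id)
------+------------
Alice | 1          
Bob   | 2          
Dave  | 0          
Frank | 1          
Grace | 1          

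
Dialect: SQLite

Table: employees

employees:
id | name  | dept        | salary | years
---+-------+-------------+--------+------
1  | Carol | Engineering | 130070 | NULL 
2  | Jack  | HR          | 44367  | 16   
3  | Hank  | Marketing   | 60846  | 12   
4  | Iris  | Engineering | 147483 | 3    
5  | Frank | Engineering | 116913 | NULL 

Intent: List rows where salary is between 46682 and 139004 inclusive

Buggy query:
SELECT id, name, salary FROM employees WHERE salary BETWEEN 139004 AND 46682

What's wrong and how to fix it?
Bug: BETWEEN expects the lower bound first; with 139004 AND 46682 the range is empty

Fix: Write BETWEEN 46682 AND 139004

Corrected query:
SELECT id, name, salary FROM employees WHERE salary BETWEEN 46682 AND 139004

Result:
id | name  | salary
---+-------+-------
1  | Carol | 130070
3  | Hank  | 60846 
5  | Frank | 116913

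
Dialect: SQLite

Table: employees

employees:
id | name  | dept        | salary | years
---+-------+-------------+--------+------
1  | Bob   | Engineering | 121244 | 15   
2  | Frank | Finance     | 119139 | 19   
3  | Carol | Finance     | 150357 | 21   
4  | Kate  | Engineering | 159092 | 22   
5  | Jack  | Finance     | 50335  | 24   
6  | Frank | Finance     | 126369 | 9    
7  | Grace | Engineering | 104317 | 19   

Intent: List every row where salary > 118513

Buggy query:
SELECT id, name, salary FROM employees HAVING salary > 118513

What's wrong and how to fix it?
Bug: This is a non-aggregate query (no GROUP BY, no aggregates), so in SQLite the HAVING clause is invalid here; a row-level condition belongs in WHERE

Fix: Use WHERE for row-level filtering

Corrected query:
SELECT id, name, salary FROM employees WHERE salary > 118513

Result:
id | name  | salary
---+-------+-------
1  | Bob   | 121244
2  | Frank | 119139
3  | Carol | 150357
4  | Kate  | 159092
6  | Frank | 126369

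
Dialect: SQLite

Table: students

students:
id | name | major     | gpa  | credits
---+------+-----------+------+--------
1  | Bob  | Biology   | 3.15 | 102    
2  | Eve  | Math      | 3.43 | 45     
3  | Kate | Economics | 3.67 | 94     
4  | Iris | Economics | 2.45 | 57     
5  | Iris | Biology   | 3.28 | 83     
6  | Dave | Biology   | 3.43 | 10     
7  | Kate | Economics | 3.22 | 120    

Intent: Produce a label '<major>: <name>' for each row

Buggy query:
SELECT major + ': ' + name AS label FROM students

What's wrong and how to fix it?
Bug: '+' is numeric addition; on text columns SQLite converts them to 0 instead of concatenating

Fix: Replace + with || to concatenate text

Corrected query:
SELECT major || ': ' || name AS label FROM students

Result:
label          
---------------
Biology: Bob   
Math: Eve      
Economics: Kate
Economics: Iris
Biology: Iris  
Biology: Dave  
Economics: Kate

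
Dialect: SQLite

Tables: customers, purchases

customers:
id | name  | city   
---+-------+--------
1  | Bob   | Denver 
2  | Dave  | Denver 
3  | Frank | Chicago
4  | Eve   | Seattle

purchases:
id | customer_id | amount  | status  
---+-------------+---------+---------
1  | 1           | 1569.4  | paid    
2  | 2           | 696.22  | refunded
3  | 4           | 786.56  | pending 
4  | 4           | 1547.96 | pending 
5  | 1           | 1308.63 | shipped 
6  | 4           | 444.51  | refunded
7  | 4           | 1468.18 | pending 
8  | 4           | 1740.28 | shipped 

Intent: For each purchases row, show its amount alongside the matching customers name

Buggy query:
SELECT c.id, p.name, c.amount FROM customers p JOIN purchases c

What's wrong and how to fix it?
Bug: Missing join condition: each purchases row is matched to all customers rows instead of just its own

Fix: Specify the join condition linking the foreign key to the parent id

Corrected query:
SELECT c.id, p.name, c.amount FROM customers p JOIN purchases c ON c.customer_id = p.id

Result:
id | name | amount 
---+------+--------
1  | Bob  | 1569.4 
2  | Dave | 696.22 
3  | Eve  | 786.56 
4  | Eve  | 1547.96
5  | Bob  | 1308.63
6  | Eve  | 444.51 
7  | Eve  | 1468.18
8  | Eve  | 1740.28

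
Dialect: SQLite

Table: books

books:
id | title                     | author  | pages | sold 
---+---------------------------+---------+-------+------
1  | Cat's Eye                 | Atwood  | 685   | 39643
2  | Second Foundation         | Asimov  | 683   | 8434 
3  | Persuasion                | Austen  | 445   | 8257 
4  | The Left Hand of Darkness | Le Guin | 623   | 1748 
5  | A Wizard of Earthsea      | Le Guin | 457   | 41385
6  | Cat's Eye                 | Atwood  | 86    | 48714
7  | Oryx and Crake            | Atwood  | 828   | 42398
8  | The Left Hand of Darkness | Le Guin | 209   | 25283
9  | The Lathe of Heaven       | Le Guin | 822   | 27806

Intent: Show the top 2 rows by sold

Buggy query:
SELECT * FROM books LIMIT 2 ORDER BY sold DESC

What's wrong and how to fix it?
Bug: ORDER BY cannot follow LIMIT; LIMIT is the final clause

Fix: Swap the clauses: ORDER BY first, then LIMIT

Corrected query:
SELECT * FROM books ORDER BY sold DESC LIMIT 2

Result:
id | title          | author | pages | sold 
---+----------------+--------+-------+------
6  | Cat's Eye      | Atwood | 86    | 48714
7  | Oryx and Crake | Atwood | 828   | 42398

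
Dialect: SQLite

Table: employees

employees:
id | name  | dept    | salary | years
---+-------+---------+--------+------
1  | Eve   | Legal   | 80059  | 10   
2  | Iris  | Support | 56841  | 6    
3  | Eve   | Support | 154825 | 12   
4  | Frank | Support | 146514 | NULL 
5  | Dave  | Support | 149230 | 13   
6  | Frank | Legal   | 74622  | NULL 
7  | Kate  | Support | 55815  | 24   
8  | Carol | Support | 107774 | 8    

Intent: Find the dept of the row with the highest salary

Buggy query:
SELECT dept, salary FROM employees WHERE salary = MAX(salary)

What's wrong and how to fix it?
Bug: WHERE is evaluated per row; an aggregate over the whole table isn't defined there

Fix: Use a subquery: WHERE salary = (SELECT MAX(salary) FROM employees)

Corrected query:
SELECT dept, salary FROM employees WHERE salary = (SELECT MAX(salary) FROM employees)

Result:
dept    | salary
--------+-------
Support | 154825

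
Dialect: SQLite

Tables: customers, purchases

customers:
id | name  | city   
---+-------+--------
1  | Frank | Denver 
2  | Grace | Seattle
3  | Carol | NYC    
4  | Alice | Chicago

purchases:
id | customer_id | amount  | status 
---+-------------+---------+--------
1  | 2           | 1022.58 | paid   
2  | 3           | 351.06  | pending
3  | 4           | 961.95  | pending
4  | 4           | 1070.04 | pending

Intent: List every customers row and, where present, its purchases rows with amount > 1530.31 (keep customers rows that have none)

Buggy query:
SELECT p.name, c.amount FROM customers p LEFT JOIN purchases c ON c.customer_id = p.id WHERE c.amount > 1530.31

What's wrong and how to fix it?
Bug: A WHERE condition on the right-hand table after LEFT JOIN drops unmatched parents

Fix: Put 'c.amount > 1530.31' in the JOIN's ON clause instead of WHERE

Corrected query:
SELECT p.name, c.amount FROM customers p LEFT JOIN purchases c ON c.customer_id = p.id AND c.amount > 1530.31

Result:
name  | amount
------+-------
Frank | NULL  
Grace | NULL  
Carol | NULL  
Alice | NULL  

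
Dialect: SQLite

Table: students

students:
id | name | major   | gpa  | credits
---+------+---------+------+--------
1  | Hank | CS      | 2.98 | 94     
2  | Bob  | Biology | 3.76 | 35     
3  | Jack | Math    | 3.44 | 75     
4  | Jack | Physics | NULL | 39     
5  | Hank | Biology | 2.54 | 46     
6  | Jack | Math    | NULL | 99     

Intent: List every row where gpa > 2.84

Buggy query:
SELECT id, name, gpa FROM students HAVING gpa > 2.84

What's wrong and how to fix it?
Bug: This is a non-aggregate query (no GROUP BY, no aggregates), so in SQLite the HAVING clause is invalid here; a row-level condition belongs in WHERE

Fix: Use WHERE for row-level filtering

Corrected query:
SELECT id, name, gpa FROM students WHERE gpa > 2.84

Result:
id | name | gpa 
---+------+-----
1  | Hank | 2.98
2  | Bob  | 3.76
3  | Jack | 3.44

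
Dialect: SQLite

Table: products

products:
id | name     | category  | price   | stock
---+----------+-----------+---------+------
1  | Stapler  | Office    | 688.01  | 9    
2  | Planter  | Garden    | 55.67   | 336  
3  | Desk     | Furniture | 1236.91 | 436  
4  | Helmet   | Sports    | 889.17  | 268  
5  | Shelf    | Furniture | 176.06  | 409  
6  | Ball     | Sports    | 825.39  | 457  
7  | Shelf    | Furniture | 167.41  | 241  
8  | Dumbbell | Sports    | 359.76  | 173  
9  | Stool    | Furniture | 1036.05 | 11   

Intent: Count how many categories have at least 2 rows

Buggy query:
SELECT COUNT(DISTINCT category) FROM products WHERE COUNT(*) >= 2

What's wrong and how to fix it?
Bug: WHERE filters individual rows, not groups, so a group-level COUNT is invalid there

Fix: Use a subquery that GROUPs and filters with HAVING, then count its rows

Corrected query:
SELECT COUNT(*) FROM (SELECT category FROM products GROUP BY category HAVING COUNT(*) >= 2)

Result:
COUNT(*)
--------
2       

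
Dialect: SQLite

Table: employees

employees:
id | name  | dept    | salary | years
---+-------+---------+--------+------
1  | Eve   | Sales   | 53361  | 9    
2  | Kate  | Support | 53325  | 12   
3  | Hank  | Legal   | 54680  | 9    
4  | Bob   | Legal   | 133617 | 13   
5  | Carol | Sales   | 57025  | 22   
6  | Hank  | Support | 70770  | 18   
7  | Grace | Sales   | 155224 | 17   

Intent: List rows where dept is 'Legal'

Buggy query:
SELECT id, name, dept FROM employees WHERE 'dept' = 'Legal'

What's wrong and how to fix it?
Bug: 'dept' in single quotes is a string literal, not the column; the comparison is literal-vs-literal and never true

Fix: Remove the quotes around the column name (or use double quotes for an identifier)

Corrected query:
SELECT id, name, dept FROM employees WHERE dept = 'Legal'

Result:
id | name | dept 
---+------+------
3  | Hank | Legal
4  | Bob  | Legal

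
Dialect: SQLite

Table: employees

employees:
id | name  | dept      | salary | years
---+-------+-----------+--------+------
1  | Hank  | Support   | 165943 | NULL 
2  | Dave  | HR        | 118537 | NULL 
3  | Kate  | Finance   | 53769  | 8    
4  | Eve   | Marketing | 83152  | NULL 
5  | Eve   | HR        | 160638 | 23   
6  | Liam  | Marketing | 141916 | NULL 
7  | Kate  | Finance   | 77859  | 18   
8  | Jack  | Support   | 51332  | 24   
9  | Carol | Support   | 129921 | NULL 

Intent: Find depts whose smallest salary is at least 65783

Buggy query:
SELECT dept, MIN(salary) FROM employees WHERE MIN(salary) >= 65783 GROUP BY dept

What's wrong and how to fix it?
Bug: MIN() in WHERE is a misuse of aggregate

Fix: Replace WHERE with HAVING after the GROUP BY

Corrected query:
SELECT dept, MIN(salary) FROM employees GROUP BY dept HAVING MIN(salary) >= 65783

Result:
dept      | MIN(salary)
----------+------------
HR        | 118537     
Marketing | 83152      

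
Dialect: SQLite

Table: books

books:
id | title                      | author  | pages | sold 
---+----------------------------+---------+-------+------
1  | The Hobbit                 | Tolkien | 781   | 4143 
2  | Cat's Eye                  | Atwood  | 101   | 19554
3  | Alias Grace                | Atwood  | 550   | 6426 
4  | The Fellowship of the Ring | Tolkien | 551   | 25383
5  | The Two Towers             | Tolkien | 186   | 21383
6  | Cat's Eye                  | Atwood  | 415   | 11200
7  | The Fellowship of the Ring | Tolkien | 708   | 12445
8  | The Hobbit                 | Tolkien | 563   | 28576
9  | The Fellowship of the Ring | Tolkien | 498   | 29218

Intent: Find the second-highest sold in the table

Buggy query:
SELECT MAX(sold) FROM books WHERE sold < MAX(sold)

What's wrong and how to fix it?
Bug: MAX(sold) on the right of the comparison is an aggregate-in-WHERE error

Fix: Put the inner MAX in a scalar subquery

Corrected query:
SELECT MAX(sold) FROM books WHERE sold < (SELECT MAX(sold) FROM books)

Result:
MAX(sold)
---------
28576    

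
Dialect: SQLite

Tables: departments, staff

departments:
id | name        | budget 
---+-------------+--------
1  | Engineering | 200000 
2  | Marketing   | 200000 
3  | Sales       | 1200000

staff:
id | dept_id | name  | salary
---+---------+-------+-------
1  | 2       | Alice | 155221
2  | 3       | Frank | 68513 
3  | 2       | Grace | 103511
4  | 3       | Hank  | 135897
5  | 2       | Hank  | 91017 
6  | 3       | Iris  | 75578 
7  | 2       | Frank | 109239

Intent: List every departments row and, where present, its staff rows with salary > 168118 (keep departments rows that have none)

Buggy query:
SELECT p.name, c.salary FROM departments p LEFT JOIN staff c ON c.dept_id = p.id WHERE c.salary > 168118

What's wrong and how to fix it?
Bug: A WHERE condition on the right-hand table after LEFT JOIN drops unmatched parents

Fix: Move the right-table condition into the ON clause so unmatched parents are kept

Corrected query:
SELECT p.name, c.salary FROM departments p LEFT JOIN staff c ON c.dept_id = p.id AND c.salary > 168118

Result:
name        | salary
------------+-------
Engineering | NULL  
Marketing   | NULL  
Sales       | NULL  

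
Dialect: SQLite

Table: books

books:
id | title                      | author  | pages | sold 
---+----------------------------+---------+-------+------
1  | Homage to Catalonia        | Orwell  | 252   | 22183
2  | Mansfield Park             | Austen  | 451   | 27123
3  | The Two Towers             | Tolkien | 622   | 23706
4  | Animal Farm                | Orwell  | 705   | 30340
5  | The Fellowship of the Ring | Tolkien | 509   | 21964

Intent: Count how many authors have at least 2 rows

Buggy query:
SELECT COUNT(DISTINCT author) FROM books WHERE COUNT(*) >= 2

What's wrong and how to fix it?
Bug: COUNT(*) cannot appear in WHERE; the per-group count doesn't exist yet

Fix: Group first with HAVING COUNT(*) >= 2, then COUNT the resulting groups

Corrected query:
SELECT COUNT(*) FROM (SELECT author FROM books GROUP BY author HAVING COUNT(*) >= 2)

Result:
COUNT(*)
--------
2       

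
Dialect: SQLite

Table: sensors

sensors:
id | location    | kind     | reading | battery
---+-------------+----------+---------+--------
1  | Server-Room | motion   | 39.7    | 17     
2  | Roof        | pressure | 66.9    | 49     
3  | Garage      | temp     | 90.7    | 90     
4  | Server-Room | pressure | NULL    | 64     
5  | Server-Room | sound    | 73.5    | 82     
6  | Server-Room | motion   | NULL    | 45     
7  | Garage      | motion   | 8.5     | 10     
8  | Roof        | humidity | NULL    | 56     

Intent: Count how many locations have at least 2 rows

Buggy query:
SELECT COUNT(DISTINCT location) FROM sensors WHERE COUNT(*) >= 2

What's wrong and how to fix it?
Bug: COUNT(*) cannot appear in WHERE; the per-group count doesn't exist yet

Fix: Use a subquery that GROUPs and filters with HAVING, then count its rows

Corrected query:
SELECT COUNT(*) FROM (SELECT location FROM sensors GROUP BY location HAVING COUNT(*) >= 2)

Result:
COUNT(*)
--------
3       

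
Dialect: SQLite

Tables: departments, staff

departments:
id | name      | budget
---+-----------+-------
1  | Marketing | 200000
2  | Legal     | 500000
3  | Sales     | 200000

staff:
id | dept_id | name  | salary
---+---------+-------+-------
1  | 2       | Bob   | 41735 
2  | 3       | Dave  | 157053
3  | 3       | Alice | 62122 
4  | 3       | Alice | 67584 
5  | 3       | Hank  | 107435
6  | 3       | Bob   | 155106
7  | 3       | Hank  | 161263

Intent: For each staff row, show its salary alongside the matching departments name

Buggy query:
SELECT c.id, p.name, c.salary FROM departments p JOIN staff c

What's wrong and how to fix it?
Bug: JOIN with no ON clause produces a cartesian product; every staff row pairs with every departments row

Fix: Add ON c.dept_id = p.id to the JOIN

Corrected query:
SELECT c.id, p.name, c.salary FROM departments p JOIN staff c ON c.dept_id = p.id

Result:
id | name  | salary
---+-------+-------
1  | Legal | 41735 
2  | Sales | 157053
3  | Sales | 62122 
4  | Sales | 67584 
5  | Sales | 107435
6  | Sales | 155106
7  | Sales | 161263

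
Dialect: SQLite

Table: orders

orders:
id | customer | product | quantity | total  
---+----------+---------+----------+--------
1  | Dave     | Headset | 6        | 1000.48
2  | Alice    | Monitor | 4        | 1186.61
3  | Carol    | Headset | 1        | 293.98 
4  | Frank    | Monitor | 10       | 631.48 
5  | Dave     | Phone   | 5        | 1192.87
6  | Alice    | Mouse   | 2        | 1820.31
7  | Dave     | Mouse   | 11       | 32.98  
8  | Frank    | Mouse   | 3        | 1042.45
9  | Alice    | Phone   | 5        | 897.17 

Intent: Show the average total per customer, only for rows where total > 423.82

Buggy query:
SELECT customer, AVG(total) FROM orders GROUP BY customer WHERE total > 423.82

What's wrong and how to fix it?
Bug: WHERE cannot follow GROUP BY

Fix: Place WHERE between FROM and GROUP BY

Corrected query:
SELECT customer, AVG(total) FROM orders WHERE total > 423.82 GROUP BY customer

Result:
customer | AVG(total) 
---------+------------
Alice    | 1301.363333
Dave     | 1096.675   
Frank    | 836.965    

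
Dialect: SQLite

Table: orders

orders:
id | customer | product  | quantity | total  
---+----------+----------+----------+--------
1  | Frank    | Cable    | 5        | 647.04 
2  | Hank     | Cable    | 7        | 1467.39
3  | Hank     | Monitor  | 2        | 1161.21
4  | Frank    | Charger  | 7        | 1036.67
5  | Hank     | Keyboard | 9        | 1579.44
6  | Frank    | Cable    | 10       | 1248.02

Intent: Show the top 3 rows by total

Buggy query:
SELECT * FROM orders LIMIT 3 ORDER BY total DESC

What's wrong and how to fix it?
Bug: ORDER BY cannot follow LIMIT; LIMIT is the final clause

Fix: Swap the clauses: ORDER BY first, then LIMIT

Corrected query:
SELECT * FROM orders ORDER BY total DESC LIMIT 3

Result:
id | customer | product  | quantity | total  
---+----------+----------+----------+--------
5  | Hank     | Keyboard | 9        | 1579.44
2  | Hank     | Cable    | 7        | 1467.39
6  | Frank    | Cable    | 10       | 1248.02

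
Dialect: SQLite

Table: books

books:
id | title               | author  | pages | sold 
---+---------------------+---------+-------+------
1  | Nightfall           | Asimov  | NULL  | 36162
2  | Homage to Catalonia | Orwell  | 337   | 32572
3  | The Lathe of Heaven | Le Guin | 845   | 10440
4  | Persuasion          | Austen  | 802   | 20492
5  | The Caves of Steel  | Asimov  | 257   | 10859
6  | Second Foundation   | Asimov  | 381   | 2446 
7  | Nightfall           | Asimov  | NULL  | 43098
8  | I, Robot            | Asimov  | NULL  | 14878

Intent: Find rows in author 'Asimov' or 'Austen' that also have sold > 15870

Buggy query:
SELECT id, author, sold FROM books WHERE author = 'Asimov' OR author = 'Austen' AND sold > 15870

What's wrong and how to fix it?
Bug: Without parentheses, AND is evaluated before OR, so the sold filter only applies to the 'Austen' branch

Fix: Group the OR with parentheses (or use IN), then AND the threshold

Corrected query:
SELECT id, author, sold FROM books WHERE (author = 'Asimov' OR author = 'Austen') AND sold > 15870

Result:
id | author | sold 
---+--------+------
1  | Asimov | 36162
4  | Austen | 20492
7  | Asimov | 43098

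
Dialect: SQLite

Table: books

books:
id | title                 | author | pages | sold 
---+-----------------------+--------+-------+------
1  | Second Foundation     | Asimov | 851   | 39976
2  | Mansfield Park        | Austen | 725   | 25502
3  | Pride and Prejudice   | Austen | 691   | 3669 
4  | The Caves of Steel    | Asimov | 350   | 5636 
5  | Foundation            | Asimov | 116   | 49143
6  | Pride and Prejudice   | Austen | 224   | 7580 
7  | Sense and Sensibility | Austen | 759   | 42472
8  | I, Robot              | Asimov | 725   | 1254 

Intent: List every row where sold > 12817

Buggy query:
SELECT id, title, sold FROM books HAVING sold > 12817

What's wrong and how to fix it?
Bug: This is a non-aggregate query (no GROUP BY, no aggregates), so in SQLite the HAVING clause is invalid here; a row-level condition belongs in WHERE

Fix: Use WHERE for row-level filtering

Corrected query:
SELECT id, title, sold FROM books WHERE sold > 12817

Result:
id | title                 | sold 
---+-----------------------+------
1  | Second Foundation     | 39976
2  | Mansfield Park        | 25502
5  | Foundation            | 49143
7  | Sense and Sensibility | 42472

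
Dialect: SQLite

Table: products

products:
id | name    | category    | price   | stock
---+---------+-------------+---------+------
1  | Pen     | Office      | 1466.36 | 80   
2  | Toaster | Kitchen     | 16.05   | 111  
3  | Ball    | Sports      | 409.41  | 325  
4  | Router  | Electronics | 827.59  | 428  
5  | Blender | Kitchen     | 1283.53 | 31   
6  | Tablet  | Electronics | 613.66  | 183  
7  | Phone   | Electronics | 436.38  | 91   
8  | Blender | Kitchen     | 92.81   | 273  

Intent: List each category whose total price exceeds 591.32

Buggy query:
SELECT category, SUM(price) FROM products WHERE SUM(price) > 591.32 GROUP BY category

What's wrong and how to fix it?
Bug: WHERE runs before GROUP BY, so aggregates aren't available there

Fix: Move the aggregate condition to a HAVING clause

Corrected query:
SELECT category, SUM(price) FROM products GROUP BY category HAVING SUM(price) > 591.32

Result:
category    | SUM(price)
------------+-----------
Electronics | 1877.63   
Kitchen     | 1392.39   
Office      | 1466.36   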